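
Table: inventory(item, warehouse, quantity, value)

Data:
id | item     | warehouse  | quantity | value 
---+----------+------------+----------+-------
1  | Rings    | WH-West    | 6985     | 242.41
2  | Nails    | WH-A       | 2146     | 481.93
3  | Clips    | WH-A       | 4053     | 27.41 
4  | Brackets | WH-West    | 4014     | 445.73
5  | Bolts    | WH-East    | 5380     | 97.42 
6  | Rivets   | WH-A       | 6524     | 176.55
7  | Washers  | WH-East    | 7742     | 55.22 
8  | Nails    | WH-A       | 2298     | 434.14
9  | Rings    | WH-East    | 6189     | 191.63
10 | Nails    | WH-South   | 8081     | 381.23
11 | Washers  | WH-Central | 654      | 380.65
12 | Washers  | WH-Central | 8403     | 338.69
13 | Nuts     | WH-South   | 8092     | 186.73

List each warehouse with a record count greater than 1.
SELECT warehouse, COUNT(*) as cnt
FROM inventory
GROUP BY warehouse
HAVING COUNT(*) > 1

Result:
  WH-A: 4
  WH-Central: 2
  WH-East: 3
  WH-South: 2
  WH-West: 2

Note: HAVING filters groups after aggregation, WHERE filters rows before.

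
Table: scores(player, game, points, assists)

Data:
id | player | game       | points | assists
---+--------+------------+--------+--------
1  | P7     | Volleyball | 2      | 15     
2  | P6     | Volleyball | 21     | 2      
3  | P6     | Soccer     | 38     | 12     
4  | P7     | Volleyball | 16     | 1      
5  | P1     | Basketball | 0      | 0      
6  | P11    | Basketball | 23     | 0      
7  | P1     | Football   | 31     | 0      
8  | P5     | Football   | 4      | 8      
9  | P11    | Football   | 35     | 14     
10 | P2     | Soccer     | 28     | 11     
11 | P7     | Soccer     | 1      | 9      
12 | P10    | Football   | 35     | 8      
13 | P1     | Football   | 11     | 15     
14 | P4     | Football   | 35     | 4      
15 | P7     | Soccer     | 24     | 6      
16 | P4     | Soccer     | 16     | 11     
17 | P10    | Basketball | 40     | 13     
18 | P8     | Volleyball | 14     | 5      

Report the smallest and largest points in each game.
SELECT game, MIN(points), MAX(points)
FROM scores
GROUP BY game

Result:
  Basketball: min=0, max=40
  Football: min=4, max=35
  Soccer: min=1, max=38
  Volleyball: min=2, max=21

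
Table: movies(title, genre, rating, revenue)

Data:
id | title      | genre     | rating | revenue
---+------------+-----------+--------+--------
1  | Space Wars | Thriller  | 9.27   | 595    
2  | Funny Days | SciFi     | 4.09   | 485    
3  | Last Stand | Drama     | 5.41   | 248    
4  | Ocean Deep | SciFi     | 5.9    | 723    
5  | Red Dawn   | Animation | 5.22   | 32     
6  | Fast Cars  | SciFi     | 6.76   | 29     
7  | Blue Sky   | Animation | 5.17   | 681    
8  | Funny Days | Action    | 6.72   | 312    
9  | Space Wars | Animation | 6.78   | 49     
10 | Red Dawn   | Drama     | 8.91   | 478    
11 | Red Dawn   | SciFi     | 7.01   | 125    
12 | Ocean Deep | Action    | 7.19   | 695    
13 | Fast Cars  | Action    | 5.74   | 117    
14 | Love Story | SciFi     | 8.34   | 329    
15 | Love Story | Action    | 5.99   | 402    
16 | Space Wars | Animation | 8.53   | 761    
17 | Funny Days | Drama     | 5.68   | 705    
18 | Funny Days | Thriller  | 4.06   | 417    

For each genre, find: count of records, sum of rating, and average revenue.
SELECT genre,
       COUNT(*) as cnt,
       SUM(rating) as total_rating,
       AVG(revenue) as avg_revenue
FROM movies
GROUP BY genre

Result:
  Action: 4 records, 25.64 total rating, 381.50 avg revenue
  Animation: 4 records, 25.70 total rating, 380.75 avg revenue
  Drama: 3 records, 20.00 total rating, 477.00 avg revenue
  SciFi: 5 records, 32.10 total rating, 338.20 avg revenue
  Thriller: 2 records, 13.33 total rating, 506.00 avg revenue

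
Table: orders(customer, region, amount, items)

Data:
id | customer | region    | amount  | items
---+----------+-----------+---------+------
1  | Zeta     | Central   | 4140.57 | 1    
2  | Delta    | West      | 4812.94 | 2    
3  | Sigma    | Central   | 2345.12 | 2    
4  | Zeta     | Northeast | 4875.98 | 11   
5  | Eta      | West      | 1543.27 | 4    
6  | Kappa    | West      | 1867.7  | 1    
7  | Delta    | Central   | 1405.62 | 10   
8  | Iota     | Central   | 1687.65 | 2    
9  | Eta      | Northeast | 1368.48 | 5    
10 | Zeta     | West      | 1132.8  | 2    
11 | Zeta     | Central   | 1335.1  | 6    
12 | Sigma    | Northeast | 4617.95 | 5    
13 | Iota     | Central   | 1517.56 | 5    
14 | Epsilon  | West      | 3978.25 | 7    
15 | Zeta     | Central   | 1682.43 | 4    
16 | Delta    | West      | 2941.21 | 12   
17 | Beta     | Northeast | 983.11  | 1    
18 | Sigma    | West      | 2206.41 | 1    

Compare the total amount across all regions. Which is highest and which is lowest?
SELECT region, SUM(amount)
FROM orders
GROUP BY region
ORDER BY SUM(amount)

All groups:
  Northeast: 11845.52
  Central: 14114.05
  West: 18482.58

Highest: West (18482.58)
Lowest: Northeast (11845.52)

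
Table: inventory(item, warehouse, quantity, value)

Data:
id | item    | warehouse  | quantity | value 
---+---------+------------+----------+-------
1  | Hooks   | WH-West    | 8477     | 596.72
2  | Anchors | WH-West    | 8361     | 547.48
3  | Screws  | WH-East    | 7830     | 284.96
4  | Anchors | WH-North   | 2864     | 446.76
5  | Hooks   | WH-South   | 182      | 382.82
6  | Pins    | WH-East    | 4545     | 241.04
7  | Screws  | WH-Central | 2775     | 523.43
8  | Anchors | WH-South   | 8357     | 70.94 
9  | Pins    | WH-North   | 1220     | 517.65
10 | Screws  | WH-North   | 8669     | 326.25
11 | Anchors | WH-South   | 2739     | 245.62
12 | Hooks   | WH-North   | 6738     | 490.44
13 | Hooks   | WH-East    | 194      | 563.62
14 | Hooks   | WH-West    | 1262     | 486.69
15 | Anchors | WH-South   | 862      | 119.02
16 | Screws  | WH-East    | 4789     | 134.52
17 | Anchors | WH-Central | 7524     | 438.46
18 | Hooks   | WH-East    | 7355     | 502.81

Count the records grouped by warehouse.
SELECT warehouse, COUNT(*) as count
FROM inventory
GROUP BY warehouse

Result:
  WH-Central: 2
  WH-East: 5
  WH-North: 4
  WH-South: 4
  WH-West: 3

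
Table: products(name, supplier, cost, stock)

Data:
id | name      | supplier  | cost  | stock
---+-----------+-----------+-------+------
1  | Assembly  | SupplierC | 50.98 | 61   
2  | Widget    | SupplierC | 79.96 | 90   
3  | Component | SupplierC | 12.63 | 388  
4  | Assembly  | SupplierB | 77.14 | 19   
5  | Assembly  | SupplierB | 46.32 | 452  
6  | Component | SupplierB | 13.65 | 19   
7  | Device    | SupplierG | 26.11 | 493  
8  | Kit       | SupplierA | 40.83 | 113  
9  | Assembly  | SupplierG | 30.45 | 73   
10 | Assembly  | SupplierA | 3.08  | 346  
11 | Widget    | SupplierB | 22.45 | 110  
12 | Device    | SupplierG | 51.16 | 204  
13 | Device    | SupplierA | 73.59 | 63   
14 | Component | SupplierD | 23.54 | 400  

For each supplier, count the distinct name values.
SELECT supplier, COUNT(DISTINCT name)
FROM products
GROUP BY supplier

Result:
  SupplierA: 3 distinct
  SupplierB: 3 distinct
  SupplierC: 3 distinct
  SupplierD: 1 distinct
  SupplierG: 2 distinct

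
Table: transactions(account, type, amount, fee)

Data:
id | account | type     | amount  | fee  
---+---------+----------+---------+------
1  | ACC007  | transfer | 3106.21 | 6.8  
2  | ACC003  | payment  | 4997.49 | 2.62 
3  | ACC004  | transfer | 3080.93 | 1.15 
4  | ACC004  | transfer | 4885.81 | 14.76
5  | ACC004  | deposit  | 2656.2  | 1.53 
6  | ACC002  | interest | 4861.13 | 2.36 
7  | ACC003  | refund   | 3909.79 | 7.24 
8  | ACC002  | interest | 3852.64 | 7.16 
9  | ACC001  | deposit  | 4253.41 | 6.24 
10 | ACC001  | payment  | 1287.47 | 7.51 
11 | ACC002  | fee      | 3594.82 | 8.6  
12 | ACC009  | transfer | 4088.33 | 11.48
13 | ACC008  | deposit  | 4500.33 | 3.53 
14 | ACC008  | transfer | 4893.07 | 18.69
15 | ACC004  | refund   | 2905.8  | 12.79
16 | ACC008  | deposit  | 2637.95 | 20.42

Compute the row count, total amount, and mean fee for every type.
SELECT type,
       COUNT(*) as cnt,
       SUM(amount) as total_amount,
       AVG(fee) as avg_fee
FROM transactions
GROUP BY type

Result:
  deposit: 4 records, 14047.89 total amount, 7.93 avg fee
  fee: 1 records, 3594.82 total amount, 8.60 avg fee
  interest: 2 records, 8713.77 total amount, 4.76 avg fee
  payment: 2 records, 6284.96 total amount, 5.07 avg fee
  refund: 2 records, 6815.59 total amount, 10.02 avg fee
  transfer: 5 records, 20054.35 total amount, 10.58 avg fee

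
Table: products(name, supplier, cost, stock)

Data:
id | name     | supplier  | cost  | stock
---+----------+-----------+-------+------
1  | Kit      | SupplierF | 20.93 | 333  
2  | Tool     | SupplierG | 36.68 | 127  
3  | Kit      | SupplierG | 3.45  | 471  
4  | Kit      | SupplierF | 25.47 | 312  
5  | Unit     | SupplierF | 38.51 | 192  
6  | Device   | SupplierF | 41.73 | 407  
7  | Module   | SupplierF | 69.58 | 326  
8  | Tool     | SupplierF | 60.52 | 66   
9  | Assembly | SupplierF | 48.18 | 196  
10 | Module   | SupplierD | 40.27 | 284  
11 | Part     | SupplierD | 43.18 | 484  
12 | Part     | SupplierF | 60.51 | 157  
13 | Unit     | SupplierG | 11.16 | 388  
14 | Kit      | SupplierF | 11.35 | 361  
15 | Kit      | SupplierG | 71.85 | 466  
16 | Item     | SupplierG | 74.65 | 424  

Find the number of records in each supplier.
SELECT supplier, COUNT(*) as count
FROM products
GROUP BY supplier

Result:
  SupplierD: 2
  SupplierF: 9
  SupplierG: 5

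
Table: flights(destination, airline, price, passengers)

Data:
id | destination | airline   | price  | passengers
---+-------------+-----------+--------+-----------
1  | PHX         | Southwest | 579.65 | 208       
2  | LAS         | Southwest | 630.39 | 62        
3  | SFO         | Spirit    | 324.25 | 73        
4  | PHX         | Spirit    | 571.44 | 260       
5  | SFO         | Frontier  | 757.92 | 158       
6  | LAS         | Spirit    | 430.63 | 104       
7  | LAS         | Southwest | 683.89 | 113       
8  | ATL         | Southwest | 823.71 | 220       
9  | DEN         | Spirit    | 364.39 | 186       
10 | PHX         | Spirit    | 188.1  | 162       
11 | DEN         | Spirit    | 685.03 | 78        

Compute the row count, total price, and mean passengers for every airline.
SELECT airline,
       COUNT(*) as cnt,
       SUM(price) as total_price,
       AVG(passengers) as avg_passengers
FROM flights
GROUP BY airline

Result:
  Frontier: 1 records, 757.92 total price, 158.00 avg passengers
  Southwest: 4 records, 2717.64 total price, 150.75 avg passengers
  Spirit: 6 records, 2563.84 total price, 143.83 avg passengers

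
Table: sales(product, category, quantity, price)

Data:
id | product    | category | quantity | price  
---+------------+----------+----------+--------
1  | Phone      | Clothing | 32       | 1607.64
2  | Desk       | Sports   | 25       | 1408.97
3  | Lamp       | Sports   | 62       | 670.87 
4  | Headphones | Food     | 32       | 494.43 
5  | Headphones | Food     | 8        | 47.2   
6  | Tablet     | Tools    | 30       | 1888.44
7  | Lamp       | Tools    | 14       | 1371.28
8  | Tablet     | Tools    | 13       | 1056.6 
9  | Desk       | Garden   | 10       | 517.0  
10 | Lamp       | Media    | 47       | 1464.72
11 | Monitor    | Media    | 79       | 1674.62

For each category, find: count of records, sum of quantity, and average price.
SELECT category,
       COUNT(*) as cnt,
       SUM(quantity) as total_quantity,
       AVG(price) as avg_price
FROM sales
GROUP BY category

Result:
  Clothing: 1 records, 32 total quantity, 1607.64 avg price
  Food: 2 records, 40 total quantity, 270.82 avg price
  Garden: 1 records, 10 total quantity, 517.00 avg price
  Media: 2 records, 126 total quantity, 1569.67 avg price
  Sports: 2 records, 87 total quantity, 1039.92 avg price
  Tools: 3 records, 57 total quantity, 1438.77 avg price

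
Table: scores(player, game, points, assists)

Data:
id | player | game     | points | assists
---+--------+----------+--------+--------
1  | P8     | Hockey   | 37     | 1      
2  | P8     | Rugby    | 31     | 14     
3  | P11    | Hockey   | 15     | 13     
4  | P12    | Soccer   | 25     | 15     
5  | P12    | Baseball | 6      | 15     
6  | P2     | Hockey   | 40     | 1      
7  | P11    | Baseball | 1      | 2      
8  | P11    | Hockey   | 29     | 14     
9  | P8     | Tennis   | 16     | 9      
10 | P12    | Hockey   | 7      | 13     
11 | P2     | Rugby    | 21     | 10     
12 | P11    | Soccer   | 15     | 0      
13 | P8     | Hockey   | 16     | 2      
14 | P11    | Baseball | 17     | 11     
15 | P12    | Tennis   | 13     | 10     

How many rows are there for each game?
SELECT game, COUNT(*) as count
FROM scores
GROUP BY game

Result:
  Baseball: 3
  Hockey: 6
  Rugby: 2
  Soccer: 2
  Tennis: 2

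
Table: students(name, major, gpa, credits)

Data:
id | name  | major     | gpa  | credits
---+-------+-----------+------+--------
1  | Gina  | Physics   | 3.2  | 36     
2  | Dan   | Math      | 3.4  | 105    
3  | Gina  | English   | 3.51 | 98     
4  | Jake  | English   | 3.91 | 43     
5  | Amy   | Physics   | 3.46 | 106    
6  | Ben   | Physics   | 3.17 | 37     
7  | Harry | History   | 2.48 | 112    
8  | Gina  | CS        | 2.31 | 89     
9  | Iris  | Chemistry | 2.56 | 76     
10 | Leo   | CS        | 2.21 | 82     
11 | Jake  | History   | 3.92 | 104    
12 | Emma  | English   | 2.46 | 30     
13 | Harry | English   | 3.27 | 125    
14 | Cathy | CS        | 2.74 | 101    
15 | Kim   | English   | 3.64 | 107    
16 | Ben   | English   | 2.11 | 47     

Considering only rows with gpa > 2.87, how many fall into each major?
SELECT major, COUNT(*)
FROM students
WHERE gpa > 2.87
GROUP BY major

Note: WHERE filters rows before grouping.

Result:
  English: 4
  History: 1
  Math: 1
  Physics: 3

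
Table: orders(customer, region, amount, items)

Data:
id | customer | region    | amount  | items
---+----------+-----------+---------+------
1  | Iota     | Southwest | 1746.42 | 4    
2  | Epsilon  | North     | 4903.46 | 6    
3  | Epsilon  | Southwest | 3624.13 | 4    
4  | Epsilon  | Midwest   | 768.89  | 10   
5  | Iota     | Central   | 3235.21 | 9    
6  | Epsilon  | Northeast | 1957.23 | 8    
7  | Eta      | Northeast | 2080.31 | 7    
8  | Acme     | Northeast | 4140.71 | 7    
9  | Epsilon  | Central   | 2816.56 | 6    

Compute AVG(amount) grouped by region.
SELECT region, AVG(amount) as result
FROM orders
GROUP BY region

Result:
  Central: 3025.89
  Midwest: 768.89
  North: 4903.46
  Northeast: 2726.08
  Southwest: 2685.28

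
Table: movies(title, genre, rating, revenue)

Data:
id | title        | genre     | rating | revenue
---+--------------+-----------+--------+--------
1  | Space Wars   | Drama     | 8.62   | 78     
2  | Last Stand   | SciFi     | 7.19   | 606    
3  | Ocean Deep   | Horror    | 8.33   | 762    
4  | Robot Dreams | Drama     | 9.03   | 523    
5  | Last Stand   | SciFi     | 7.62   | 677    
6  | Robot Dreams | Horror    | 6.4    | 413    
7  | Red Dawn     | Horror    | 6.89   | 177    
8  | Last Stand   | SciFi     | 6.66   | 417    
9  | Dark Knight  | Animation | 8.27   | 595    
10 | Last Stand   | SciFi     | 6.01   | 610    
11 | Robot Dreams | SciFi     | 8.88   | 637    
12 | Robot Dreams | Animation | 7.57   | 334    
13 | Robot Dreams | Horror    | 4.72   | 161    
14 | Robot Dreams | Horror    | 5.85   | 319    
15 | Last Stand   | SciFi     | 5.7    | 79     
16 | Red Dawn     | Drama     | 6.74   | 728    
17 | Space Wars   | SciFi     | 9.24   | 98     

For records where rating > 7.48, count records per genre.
SELECT genre, COUNT(*)
FROM movies
WHERE rating > 7.48
GROUP BY genre

Note: WHERE filters rows before grouping.

Result:
  Animation: 2
  Drama: 2
  Horror: 1
  SciFi: 3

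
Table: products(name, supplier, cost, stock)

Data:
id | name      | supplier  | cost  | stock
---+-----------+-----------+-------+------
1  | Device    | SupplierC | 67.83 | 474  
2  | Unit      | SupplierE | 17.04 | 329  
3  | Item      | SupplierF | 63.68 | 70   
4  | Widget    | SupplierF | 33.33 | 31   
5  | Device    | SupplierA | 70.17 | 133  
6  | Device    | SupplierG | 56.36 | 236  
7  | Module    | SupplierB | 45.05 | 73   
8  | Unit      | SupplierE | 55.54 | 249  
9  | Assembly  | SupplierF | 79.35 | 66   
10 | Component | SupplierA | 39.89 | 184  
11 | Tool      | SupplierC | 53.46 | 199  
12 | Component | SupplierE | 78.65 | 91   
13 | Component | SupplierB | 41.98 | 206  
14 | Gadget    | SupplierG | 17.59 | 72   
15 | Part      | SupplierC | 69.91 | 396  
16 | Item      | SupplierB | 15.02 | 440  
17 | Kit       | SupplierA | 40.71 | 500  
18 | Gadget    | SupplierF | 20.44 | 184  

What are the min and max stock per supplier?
SELECT supplier, MIN(stock), MAX(stock)
FROM products
GROUP BY supplier

Result:
  SupplierA: min=133, max=500
  SupplierB: min=73, max=440
  SupplierC: min=199, max=474
  SupplierE: min=91, max=329
  SupplierF: min=31, max=184
  SupplierG: min=72, max=236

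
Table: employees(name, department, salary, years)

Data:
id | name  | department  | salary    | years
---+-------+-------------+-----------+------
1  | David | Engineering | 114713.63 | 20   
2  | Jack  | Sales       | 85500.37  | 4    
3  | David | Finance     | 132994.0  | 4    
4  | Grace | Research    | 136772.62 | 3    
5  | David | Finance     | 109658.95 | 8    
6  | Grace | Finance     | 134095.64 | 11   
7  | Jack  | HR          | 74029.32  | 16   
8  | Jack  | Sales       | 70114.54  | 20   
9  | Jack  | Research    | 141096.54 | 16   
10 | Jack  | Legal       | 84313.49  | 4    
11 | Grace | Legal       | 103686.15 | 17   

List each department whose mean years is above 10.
SELECT department, AVG(years)
FROM employees
GROUP BY department
HAVING AVG(years) > 10

Result:
  Engineering: avg=20.00
  HR: avg=16.00
  Legal: avg=10.50
  Sales: avg=12.00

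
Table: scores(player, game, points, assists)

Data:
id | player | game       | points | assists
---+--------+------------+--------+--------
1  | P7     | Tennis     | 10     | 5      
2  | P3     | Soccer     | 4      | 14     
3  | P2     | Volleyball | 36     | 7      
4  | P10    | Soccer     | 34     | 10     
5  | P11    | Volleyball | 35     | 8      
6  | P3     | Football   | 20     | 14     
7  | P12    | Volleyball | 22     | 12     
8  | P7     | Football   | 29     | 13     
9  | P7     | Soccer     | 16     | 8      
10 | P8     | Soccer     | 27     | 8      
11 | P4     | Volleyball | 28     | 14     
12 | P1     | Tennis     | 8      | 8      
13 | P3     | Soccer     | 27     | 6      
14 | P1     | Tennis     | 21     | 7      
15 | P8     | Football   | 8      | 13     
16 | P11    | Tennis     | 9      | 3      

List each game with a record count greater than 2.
SELECT game, COUNT(*) as cnt
FROM scores
GROUP BY game
HAVING COUNT(*) > 2

Result:
  Football: 3
  Soccer: 5
  Tennis: 4
  Volleyball: 4

Note: HAVING filters groups after aggregation, WHERE filters rows before.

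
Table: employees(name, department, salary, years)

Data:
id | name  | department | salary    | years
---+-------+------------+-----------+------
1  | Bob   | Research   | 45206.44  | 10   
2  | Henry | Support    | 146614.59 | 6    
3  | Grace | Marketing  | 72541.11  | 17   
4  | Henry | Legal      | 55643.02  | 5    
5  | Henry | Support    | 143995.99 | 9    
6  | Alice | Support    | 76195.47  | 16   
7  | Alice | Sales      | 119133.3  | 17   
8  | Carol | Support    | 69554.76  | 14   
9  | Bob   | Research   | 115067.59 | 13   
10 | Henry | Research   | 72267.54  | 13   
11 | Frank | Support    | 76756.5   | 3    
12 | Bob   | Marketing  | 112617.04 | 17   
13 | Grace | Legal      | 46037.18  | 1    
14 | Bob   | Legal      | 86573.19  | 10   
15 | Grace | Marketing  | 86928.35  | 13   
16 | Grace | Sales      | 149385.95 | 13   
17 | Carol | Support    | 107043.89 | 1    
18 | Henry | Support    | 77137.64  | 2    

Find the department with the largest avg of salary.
SELECT department, AVG(salary) as val
FROM employees
GROUP BY department
ORDER BY val DESC
LIMIT 1

Result: Sales with avg(salary) = 134259.63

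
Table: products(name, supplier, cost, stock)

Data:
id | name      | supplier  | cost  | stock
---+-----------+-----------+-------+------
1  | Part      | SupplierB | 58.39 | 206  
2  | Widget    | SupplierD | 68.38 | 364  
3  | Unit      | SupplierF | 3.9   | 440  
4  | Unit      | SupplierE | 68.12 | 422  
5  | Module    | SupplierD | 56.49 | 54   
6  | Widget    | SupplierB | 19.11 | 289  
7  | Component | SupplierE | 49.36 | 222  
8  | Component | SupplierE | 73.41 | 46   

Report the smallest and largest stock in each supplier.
SELECT supplier, MIN(stock), MAX(stock)
FROM products
GROUP BY supplier

Result:
  SupplierB: min=206, max=289
  SupplierD: min=54, max=364
  SupplierE: min=46, max=422
  SupplierF: min=440, max=440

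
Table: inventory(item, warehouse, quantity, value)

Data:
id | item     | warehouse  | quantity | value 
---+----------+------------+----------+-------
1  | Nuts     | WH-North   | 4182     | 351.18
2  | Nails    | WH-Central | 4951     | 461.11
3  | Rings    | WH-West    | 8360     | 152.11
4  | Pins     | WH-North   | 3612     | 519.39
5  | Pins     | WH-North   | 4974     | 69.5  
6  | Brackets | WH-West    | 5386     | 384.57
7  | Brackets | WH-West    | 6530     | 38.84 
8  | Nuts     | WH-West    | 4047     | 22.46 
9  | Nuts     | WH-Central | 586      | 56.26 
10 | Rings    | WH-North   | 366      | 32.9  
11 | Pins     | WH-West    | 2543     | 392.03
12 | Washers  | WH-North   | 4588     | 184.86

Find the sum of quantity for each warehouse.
SELECT warehouse, SUM(quantity) as result
FROM inventory
GROUP BY warehouse

Result:
  WH-Central: 5537
  WH-North: 17722
  WH-West: 26866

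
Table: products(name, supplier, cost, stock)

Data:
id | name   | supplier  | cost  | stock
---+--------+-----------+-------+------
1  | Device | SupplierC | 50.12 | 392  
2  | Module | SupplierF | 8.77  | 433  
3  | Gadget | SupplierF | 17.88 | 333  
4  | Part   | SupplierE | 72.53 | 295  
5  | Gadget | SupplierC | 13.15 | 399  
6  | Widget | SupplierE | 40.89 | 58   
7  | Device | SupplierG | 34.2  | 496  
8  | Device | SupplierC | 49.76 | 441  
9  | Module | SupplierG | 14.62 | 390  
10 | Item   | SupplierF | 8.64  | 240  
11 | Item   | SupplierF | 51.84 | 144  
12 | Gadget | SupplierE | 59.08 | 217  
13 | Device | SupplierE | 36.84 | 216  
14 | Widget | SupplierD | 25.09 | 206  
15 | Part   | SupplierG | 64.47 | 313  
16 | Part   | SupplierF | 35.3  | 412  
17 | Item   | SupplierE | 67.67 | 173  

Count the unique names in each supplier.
SELECT supplier, COUNT(DISTINCT name)
FROM products
GROUP BY supplier

Result:
  SupplierC: 2 distinct
  SupplierD: 1 distinct
  SupplierE: 5 distinct
  SupplierF: 4 distinct
  SupplierG: 3 distinct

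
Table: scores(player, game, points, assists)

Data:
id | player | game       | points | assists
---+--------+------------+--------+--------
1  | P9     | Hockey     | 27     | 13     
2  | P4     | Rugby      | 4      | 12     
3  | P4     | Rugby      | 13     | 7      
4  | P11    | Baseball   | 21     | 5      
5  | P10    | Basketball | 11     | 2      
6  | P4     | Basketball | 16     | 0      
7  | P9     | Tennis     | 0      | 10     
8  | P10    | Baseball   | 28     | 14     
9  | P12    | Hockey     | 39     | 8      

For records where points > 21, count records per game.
SELECT game, COUNT(*)
FROM scores
WHERE points > 21
GROUP BY game

Note: WHERE filters rows before grouping.

Result:
  Baseball: 1
  Hockey: 2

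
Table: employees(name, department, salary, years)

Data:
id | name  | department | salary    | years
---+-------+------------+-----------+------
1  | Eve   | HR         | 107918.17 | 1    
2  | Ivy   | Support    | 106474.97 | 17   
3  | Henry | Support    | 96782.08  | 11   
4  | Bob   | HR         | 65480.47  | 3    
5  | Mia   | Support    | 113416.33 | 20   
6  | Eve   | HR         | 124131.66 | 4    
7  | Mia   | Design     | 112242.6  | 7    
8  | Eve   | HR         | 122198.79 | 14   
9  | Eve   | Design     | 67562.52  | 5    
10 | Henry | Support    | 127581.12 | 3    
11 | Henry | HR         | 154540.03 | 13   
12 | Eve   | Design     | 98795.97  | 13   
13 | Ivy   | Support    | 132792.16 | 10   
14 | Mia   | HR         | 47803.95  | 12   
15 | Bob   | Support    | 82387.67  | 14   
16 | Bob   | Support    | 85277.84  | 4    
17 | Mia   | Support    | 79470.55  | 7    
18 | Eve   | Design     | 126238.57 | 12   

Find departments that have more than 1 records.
SELECT department, COUNT(*) as cnt
FROM employees
GROUP BY department
HAVING COUNT(*) > 1

Result:
  Design: 4
  HR: 6
  Support: 8

Note: HAVING filters groups after aggregation, WHERE filters rows before.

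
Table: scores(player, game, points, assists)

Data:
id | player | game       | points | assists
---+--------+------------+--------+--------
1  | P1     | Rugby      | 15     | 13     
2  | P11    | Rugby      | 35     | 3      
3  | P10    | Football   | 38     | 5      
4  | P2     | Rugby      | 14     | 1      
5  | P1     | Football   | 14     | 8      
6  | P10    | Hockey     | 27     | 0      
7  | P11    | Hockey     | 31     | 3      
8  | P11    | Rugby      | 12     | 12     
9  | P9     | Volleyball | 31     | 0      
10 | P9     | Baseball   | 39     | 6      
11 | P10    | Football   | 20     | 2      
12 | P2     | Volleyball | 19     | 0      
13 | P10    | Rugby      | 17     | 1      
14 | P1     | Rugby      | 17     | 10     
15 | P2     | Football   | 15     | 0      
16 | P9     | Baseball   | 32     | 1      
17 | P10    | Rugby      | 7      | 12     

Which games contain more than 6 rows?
SELECT game, COUNT(*) as cnt
FROM scores
GROUP BY game
HAVING COUNT(*) > 6

Result:
  Rugby: 7

Note: HAVING filters groups after aggregation, WHERE filters rows before.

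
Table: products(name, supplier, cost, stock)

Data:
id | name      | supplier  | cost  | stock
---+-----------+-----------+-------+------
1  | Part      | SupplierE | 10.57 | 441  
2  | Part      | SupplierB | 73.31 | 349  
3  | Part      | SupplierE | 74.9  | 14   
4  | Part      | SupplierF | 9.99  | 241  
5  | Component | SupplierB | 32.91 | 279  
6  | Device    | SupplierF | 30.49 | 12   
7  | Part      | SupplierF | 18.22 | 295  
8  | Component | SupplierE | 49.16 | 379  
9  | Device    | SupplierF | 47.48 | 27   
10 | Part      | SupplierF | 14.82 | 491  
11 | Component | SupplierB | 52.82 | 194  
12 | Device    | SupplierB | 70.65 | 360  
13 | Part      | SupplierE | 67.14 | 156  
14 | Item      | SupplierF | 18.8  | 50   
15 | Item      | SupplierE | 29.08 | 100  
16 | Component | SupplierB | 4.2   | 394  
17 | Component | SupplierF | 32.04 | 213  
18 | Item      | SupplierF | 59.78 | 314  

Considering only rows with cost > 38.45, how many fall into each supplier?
SELECT supplier, COUNT(*)
FROM products
WHERE cost > 38.45
GROUP BY supplier

Note: WHERE filters rows before grouping.

Result:
  SupplierB: 3
  SupplierE: 3
  SupplierF: 2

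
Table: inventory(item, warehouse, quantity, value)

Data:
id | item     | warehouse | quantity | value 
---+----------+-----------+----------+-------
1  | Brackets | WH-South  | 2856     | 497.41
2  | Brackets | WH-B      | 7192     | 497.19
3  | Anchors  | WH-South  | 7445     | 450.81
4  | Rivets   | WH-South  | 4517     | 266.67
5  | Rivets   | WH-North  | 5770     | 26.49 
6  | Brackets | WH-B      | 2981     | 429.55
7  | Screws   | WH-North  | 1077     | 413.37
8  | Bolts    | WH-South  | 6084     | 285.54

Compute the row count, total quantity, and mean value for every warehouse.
SELECT warehouse,
       COUNT(*) as cnt,
       SUM(quantity) as total_quantity,
       AVG(value) as avg_value
FROM inventory
GROUP BY warehouse

Result:
  WH-B: 2 records, 10173 total quantity, 463.37 avg value
  WH-North: 2 records, 6847 total quantity, 219.93 avg value
  WH-South: 4 records, 20902 total quantity, 375.11 avg value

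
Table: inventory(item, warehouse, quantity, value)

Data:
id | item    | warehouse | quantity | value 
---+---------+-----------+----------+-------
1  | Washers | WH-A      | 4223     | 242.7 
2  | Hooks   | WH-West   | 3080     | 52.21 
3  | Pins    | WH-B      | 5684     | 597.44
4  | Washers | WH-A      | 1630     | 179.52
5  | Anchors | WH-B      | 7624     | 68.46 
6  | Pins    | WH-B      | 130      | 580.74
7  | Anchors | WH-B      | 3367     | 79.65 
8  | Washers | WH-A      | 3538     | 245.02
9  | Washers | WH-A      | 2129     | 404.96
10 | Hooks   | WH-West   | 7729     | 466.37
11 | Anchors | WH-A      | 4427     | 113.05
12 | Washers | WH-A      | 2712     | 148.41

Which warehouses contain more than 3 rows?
SELECT warehouse, COUNT(*) as cnt
FROM inventory
GROUP BY warehouse
HAVING COUNT(*) > 3

Result:
  WH-A: 6
  WH-B: 4

Note: HAVING filters groups after aggregation, WHERE filters rows before.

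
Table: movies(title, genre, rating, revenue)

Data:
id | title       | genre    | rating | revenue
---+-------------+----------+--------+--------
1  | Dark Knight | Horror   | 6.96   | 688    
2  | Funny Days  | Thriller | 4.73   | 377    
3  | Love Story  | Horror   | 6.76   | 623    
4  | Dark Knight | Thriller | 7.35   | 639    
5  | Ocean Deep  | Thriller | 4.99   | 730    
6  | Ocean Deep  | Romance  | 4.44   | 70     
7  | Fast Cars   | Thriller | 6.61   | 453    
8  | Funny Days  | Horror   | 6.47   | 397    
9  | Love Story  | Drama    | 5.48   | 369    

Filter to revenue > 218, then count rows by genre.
SELECT genre, COUNT(*)
FROM movies
WHERE revenue > 218
GROUP BY genre

Note: WHERE filters rows before grouping.

Result:
  Drama: 1
  Horror: 3
  Thriller: 4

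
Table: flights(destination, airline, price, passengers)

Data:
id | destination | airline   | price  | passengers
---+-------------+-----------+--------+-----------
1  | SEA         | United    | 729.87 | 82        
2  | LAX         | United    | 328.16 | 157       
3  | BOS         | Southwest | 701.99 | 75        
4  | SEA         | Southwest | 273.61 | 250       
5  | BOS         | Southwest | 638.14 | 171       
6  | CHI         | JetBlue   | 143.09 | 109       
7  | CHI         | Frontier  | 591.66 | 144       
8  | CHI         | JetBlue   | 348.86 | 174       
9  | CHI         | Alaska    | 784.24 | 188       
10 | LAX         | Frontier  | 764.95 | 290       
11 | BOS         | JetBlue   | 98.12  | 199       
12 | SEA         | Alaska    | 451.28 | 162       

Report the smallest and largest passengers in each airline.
SELECT airline, MIN(passengers), MAX(passengers)
FROM flights
GROUP BY airline

Result:
  Alaska: min=162, max=188
  Frontier: min=144, max=290
  JetBlue: min=109, max=199
  Southwest: min=75, max=250
  United: min=82, max=157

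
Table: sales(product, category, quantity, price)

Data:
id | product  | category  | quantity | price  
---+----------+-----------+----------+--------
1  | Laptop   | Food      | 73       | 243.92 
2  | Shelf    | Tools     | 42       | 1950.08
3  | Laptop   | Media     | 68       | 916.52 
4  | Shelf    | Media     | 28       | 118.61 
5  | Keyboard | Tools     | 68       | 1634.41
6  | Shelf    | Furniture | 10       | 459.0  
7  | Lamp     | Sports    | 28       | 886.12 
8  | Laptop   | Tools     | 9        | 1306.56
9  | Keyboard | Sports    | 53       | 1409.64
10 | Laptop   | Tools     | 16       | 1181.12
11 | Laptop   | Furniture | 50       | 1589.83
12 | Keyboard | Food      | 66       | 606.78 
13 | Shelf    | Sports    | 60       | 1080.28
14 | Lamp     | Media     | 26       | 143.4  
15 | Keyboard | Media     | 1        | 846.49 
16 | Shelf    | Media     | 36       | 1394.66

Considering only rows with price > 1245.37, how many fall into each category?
SELECT category, COUNT(*)
FROM sales
WHERE price > 1245.37
GROUP BY category

Note: WHERE filters rows before grouping.

Result:
  Furniture: 1
  Media: 1
  Sports: 1
  Tools: 3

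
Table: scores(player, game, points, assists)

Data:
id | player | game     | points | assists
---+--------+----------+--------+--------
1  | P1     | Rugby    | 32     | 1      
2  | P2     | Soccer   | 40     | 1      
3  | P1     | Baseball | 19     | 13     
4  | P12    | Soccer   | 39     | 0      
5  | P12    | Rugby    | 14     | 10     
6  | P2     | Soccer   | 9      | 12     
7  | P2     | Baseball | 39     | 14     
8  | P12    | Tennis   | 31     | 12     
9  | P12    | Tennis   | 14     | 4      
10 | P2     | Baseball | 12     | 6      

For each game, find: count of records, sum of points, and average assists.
SELECT game,
       COUNT(*) as cnt,
       SUM(points) as total_points,
       AVG(assists) as avg_assists
FROM scores
GROUP BY game

Result:
  Baseball: 3 records, 70 total points, 11.00 avg assists
  Rugby: 2 records, 46 total points, 5.50 avg assists
  Soccer: 3 records, 88 total points, 4.33 avg assists
  Tennis: 2 records, 45 total points, 8.00 avg assists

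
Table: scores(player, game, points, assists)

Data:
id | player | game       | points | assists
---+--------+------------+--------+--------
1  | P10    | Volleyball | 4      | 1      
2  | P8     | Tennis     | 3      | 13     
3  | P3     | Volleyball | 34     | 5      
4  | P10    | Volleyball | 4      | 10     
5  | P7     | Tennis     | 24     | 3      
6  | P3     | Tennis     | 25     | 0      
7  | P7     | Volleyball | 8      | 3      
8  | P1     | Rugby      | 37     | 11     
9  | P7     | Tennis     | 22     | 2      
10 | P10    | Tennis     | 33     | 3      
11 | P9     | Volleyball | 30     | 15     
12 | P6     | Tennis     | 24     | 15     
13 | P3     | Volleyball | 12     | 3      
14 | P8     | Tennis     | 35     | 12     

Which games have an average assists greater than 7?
SELECT game, AVG(assists)
FROM scores
GROUP BY game
HAVING AVG(assists) > 7

Result:
  Rugby: avg=11.00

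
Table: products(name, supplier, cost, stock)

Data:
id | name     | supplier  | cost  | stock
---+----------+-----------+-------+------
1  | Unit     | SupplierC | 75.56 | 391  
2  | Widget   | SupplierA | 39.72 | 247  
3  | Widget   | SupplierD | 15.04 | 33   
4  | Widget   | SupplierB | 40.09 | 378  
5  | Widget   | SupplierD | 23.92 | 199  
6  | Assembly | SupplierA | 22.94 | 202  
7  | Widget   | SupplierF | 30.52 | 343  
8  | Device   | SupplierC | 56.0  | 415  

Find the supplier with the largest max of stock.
SELECT supplier, MAX(stock) as val
FROM products
GROUP BY supplier
ORDER BY val DESC
LIMIT 1

Result: SupplierC with max(stock) = 415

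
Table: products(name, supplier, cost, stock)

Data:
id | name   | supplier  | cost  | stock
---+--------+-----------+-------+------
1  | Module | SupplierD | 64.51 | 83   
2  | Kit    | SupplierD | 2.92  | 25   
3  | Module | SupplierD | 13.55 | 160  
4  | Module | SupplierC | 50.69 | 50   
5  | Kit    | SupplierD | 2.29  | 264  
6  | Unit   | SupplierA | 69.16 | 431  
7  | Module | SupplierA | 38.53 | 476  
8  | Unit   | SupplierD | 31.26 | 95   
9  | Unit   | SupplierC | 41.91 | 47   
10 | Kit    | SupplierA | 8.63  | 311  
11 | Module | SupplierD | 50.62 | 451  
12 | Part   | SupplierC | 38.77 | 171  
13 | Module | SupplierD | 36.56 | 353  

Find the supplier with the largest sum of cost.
SELECT supplier, SUM(cost) as val
FROM products
GROUP BY supplier
ORDER BY val DESC
LIMIT 1

Result: SupplierD with sum(cost) = 201.71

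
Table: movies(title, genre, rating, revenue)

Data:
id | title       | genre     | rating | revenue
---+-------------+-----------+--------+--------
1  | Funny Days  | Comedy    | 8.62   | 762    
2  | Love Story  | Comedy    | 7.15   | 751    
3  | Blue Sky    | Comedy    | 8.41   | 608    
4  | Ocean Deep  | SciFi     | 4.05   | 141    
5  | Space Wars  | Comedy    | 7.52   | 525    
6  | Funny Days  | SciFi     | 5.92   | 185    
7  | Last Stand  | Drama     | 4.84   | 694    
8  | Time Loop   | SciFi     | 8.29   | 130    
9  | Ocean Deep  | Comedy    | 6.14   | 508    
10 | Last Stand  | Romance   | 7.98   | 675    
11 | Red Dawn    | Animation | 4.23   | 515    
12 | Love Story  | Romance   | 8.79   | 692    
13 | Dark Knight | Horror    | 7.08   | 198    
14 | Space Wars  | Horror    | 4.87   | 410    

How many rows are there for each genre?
SELECT genre, COUNT(*) as count
FROM movies
GROUP BY genre

Result:
  Animation: 1
  Comedy: 5
  Drama: 1
  Horror: 2
  Romance: 2
  SciFi: 3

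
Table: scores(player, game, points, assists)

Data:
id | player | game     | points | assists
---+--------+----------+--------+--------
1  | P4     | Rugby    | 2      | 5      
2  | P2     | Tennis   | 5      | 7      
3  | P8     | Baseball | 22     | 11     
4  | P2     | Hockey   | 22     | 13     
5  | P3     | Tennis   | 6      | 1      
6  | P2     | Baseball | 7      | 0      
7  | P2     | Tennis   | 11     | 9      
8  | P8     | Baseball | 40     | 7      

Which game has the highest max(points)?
SELECT game, MAX(points) as val
FROM scores
GROUP BY game
ORDER BY val DESC
LIMIT 1

Result: Baseball with max(points) = 40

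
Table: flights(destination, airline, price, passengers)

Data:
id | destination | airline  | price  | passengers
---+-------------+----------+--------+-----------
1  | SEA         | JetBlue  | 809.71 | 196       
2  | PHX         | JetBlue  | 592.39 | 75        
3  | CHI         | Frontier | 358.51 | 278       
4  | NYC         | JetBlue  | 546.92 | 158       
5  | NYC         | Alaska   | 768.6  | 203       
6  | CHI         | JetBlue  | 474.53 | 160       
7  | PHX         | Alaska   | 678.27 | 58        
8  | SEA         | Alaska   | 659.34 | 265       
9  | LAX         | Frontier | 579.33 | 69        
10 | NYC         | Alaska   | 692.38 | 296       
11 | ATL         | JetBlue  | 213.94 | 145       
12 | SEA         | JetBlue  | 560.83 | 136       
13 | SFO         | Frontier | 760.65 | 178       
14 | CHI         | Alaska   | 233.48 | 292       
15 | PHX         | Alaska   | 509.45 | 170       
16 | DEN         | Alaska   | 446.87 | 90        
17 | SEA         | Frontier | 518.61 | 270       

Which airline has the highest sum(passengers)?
SELECT airline, SUM(passengers) as val
FROM flights
GROUP BY airline
ORDER BY val DESC
LIMIT 1

Result: Alaska with sum(passengers) = 1374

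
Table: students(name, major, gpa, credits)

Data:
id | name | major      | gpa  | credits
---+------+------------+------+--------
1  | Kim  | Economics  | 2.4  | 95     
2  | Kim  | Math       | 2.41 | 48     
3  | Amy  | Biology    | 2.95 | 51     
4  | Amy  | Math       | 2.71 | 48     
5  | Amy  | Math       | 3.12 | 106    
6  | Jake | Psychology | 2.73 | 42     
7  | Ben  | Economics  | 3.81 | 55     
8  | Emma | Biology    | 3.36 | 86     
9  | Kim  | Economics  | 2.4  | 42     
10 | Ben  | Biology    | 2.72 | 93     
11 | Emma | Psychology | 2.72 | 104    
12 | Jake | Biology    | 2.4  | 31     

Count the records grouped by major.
SELECT major, COUNT(*) as count
FROM students
GROUP BY major

Result:
  Biology: 4
  Economics: 3
  Math: 3
  Psychology: 2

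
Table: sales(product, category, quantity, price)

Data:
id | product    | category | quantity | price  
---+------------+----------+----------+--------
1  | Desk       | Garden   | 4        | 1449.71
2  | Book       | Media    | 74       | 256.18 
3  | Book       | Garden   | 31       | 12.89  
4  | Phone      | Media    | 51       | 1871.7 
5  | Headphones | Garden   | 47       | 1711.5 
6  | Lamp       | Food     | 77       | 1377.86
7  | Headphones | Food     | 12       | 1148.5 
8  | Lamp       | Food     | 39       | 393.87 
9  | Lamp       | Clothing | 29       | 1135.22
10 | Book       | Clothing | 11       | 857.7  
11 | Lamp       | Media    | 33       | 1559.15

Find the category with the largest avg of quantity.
SELECT category, AVG(quantity) as val
FROM sales
GROUP BY category
ORDER BY val DESC
LIMIT 1

Result: Media with avg(quantity) = 52.67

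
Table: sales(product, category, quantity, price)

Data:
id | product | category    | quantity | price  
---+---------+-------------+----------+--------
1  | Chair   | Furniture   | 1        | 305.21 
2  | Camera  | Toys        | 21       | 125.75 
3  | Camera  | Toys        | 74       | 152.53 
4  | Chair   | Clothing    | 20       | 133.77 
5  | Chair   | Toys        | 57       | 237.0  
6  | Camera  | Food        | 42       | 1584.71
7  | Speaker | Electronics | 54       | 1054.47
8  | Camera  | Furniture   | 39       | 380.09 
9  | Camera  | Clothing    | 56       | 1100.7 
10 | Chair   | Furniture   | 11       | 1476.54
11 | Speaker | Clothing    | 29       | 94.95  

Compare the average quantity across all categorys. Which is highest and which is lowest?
SELECT category, AVG(quantity)
FROM sales
GROUP BY category
ORDER BY AVG(quantity)

All groups:
  Furniture: 17.00
  Clothing: 35.00
  Food: 42.00
  Toys: 50.67
  Electronics: 54.00

Highest: Electronics (54.00)
Lowest: Furniture (17.00)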